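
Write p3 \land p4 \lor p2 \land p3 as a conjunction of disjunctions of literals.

p3 \land p4 \lor p2 \land p3
≡ (p3 \lor p2) \land (p3 \lor p3) \land (p4 \lor p2) \land (p4 \lor p3)   (distribute \lor over \land)
≡ p3 \land (p4 \lor p2)   (simplify)

p3 \land (p4 \lor p2)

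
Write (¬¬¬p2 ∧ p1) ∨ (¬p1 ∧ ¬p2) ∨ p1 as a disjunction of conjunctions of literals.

(¬p1 ∧ ¬p2) ∨ p1

(¬¬¬p2 ∧ p1) ∨ (¬p1 ∧ ¬p2) ∨ p1
= (¬p2 ∧ p1) ∨ (¬p1 ∧ ¬p2) ∨ p1   (double negation)
= (¬p1 ∧ ¬p2) ∨ p1   (simplify)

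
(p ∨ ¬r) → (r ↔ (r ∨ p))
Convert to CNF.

¬p ∨ r

(p ∨ ¬r) → (r ↔ (r ∨ p))
⇔ ¬(p ∨ ¬r) ∨ (r ↔ (r ∨ p))   — eliminate →
⇔ ¬(p ∨ ¬r) ∨ ((r → (r ∨ p)) ∧ ((r ∨ p) → r))   — eliminate ↔
⇔ ¬(p ∨ ¬r) ∨ ((¬r ∨ r ∨ p) ∧ ((r ∨ p) → r))   — eliminate →
⇔ ¬(p ∨ ¬r) ∨ ((¬r ∨ r ∨ p) ∧ (¬(r ∨ p) ∨ r))   — eliminate →
⇔ (¬p ∧ ¬¬r) ∨ ((¬r ∨ r ∨ p) ∧ (¬(r ∨ p) ∨ r))   — De Morgan
⇔ (¬p ∧ r) ∨ ((¬r ∨ r ∨ p) ∧ (¬(r ∨ p) ∨ r))   — double negation
⇔ (¬p ∧ r) ∨ ((¬r ∨ r ∨ p) ∧ ((¬r ∧ ¬p) ∨ r))   — De Morgan
⇔ (¬p ∨ ¬r ∨ r ∨ p) ∧ (¬p ∨ ¬r ∨ r) ∧ (¬p ∨ ¬p ∨ r) ∧ (r ∨ ¬r ∨ r ∨ p) ∧ (r ∨ ¬r ∨ r) ∧ (r ∨ ¬p ∨ r)   — distribute ∨ over ∧
⇔ ¬p ∨ r   — simplify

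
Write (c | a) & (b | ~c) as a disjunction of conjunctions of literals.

(c | a) & (b | ~c)
≡ (c & b) | (c & ~c) | (a & b) | (a & ~c)   [distribute & over |]
≡ (c & b) | (a & b) | (a & ~c)   [simplify]

(c & b) | (a & b) | (a & ~c)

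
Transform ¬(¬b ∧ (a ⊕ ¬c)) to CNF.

(b ∨ ¬a ∨ ¬c) ∧ (b ∨ c ∨ a)

¬(¬b ∧ (a ⊕ ¬c))
≡ ¬(¬b ∧ (a ∨ ¬c) ∧ ¬(a ∧ ¬c))
≡ ¬¬b ∨ ¬(a ∨ ¬c) ∨ ¬¬(a ∧ ¬c)
≡ b ∨ ¬(a ∨ ¬c) ∨ ¬¬(a ∧ ¬c)
≡ b ∨ (¬a ∧ ¬¬c) ∨ ¬¬(a ∧ ¬c)
≡ b ∨ (¬a ∧ c) ∨ ¬¬(a ∧ ¬c)
≡ b ∨ (¬a ∧ c) ∨ (a ∧ ¬c)
≡ (b ∨ ¬a ∨ a) ∧ (b ∨ ¬a ∨ ¬c) ∧ (b ∨ c ∨ a) ∧ (b ∨ c ∨ ¬c)
≡ (b ∨ ¬a ∨ ¬c) ∧ (b ∨ c ∨ a)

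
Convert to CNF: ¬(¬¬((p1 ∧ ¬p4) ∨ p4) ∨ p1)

¬(¬¬((p1 ∧ ¬p4) ∨ p4) ∨ p1)
= ¬¬¬((p1 ∧ ¬p4) ∨ p4) ∧ ¬p1
= ¬((p1 ∧ ¬p4) ∨ p4) ∧ ¬p1
= ¬(p1 ∧ ¬p4) ∧ ¬p4 ∧ ¬p1
= (¬p1 ∨ ¬¬p4) ∧ ¬p4 ∧ ¬p1
= (¬p1 ∨ p4) ∧ ¬p4 ∧ ¬p1
= ¬p4 ∧ ¬p1

¬p4 ∧ ¬p1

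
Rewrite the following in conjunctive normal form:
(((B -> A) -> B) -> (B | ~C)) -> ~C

(((B -> A) -> B) -> (B | ~C)) -> ~C
= ~(((B -> A) -> B) -> (B | ~C)) | ~C   [eliminate ->]
= ~(~((B -> A) -> B) | B | ~C) | ~C   [eliminate ->]
= ~(~(~(B -> A) | B) | B | ~C) | ~C   [eliminate ->]
= ~(~(~(~B | A) | B) | B | ~C) | ~C   [eliminate ->]
= (~~(~(~B | A) | B) & ~B & ~~C) | ~C   [De Morgan]
= ((~(~B | A) | B) & ~B & ~~C) | ~C   [double negation]
= (((~~B & ~A) | B) & ~B & ~~C) | ~C   [De Morgan]
= (((B & ~A) | B) & ~B & ~~C) | ~C   [double negation]
= (((B & ~A) | B) & ~B & C) | ~C   [double negation]
= (B | B | ~C) & (~A | B | ~C) & (~B | ~C) & (C | ~C)   [distribute | over &]
= (B | ~C) & (~B | ~C)   [simplify]

(B | ~C) & (~B | ~C)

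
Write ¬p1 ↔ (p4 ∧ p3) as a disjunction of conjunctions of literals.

(p1 ∧ ¬p4) ∨ (p1 ∧ ¬p3) ∨ (p4 ∧ p3 ∧ ¬p1)

¬p1 ↔ (p4 ∧ p3)
= (¬p1 → (p4 ∧ p3)) ∧ ((p4 ∧ p3) → ¬p1)   [eliminate ↔]
= (¬¬p1 ∨ (p4 ∧ p3)) ∧ ((p4 ∧ p3) → ¬p1)   [eliminate →]
= (¬¬p1 ∨ (p4 ∧ p3)) ∧ (¬(p4 ∧ p3) ∨ ¬p1)   [eliminate →]
= (p1 ∨ (p4 ∧ p3)) ∧ (¬(p4 ∧ p3) ∨ ¬p1)   [double negation]
= (p1 ∨ (p4 ∧ p3)) ∧ (¬p4 ∨ ¬p3 ∨ ¬p1)   [De Morgan]
= (p1 ∧ ¬p4) ∨ (p1 ∧ ¬p3) ∨ (p1 ∧ ¬p1) ∨ (p4 ∧ p3 ∧ ¬p4) ∨ (p4 ∧ p3 ∧ ¬p3) ∨ (p4 ∧ p3 ∧ ¬p1)   [distribute ∧ over ∨]
= (p1 ∧ ¬p4) ∨ (p1 ∧ ¬p3) ∨ (p4 ∧ p3 ∧ ¬p1)   [simplify]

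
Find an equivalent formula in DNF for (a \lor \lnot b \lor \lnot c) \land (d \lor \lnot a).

(a \lor \lnot b \lor \lnot c) \land (d \lor \lnot a)
≡ (a \land d) \lor (a \land \lnot a) \lor (\lnot b \land d) \lor (\lnot b \land \lnot a) \lor (\lnot c \land d) \lor (\lnot c \land \lnot a)
≡ (a \land d) \lor (\lnot b \land d) \lor (\lnot b \land \lnot a) \lor (\lnot c \land d) \lor (\lnot c \land \lnot a)

(a \land d) \lor (\lnot b \land d) \lor (\lnot b \land \lnot a) \lor (\lnot c \land d) \lor (\lnot c \land \lnot a)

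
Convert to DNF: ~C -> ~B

C | ~B

~C -> ~B
= ~~C | ~B   [eliminate ->]
= C | ~B   [double negation]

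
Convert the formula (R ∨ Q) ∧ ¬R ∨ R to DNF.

Q ∧ ¬R ∨ R

(R ∨ Q) ∧ ¬R ∨ R
≡ R ∧ ¬R ∨ Q ∧ ¬R ∨ R   [distribute ∧ over ∨]
≡ Q ∧ ¬R ∨ R   [simplify]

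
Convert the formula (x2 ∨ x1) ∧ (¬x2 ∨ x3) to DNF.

(x2 ∧ x3) ∨ (x1 ∧ ¬x2) ∨ (x1 ∧ x3)

(x2 ∨ x1) ∧ (¬x2 ∨ x3)
≡ (x2 ∧ ¬x2) ∨ (x2 ∧ x3) ∨ (x1 ∧ ¬x2) ∨ (x1 ∧ x3)   — distribute ∧ over ∨
≡ (x2 ∧ x3) ∨ (x1 ∧ ¬x2) ∨ (x1 ∧ x3)   — simplify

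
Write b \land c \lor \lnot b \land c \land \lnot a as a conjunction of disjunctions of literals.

b \land c \lor \lnot b \land c \land \lnot a
⇔ (b \lor \lnot b) \land (b \lor c) \land (b \lor \lnot a) \land (c \lor \lnot b) \land (c \lor c) \land (c \lor \lnot a)   (distribute \lor over \land)
⇔ (b \lor \lnot a) \land c   (simplify)

(b \lor \lnot a) \land c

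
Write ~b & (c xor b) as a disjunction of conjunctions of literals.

~b & (c xor b)
≡ ~b & ((c & ~b) | (~c & b))
≡ (~b & c & ~b) | (~b & ~c & b)
≡ ~b & c

~b & c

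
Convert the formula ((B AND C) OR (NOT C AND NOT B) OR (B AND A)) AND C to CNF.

(B OR NOT C) AND C

((B AND C) OR (NOT C AND NOT B) OR (B AND A)) AND C
⇔ (B OR NOT C OR B) AND (B OR NOT C OR A) AND (B OR NOT B OR B) AND (B OR NOT B OR A) AND (C OR NOT C OR B) AND (C OR NOT C OR A) AND (C OR NOT B OR B) AND (C OR NOT B OR A) AND C   [distribute OR over AND]
⇔ (B OR NOT C) AND C   [simplify]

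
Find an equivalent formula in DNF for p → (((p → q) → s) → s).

p → (((p → q) → s) → s)
≡ ¬p ∨ (((p → q) → s) → s)   [eliminate →]
≡ ¬p ∨ ¬((p → q) → s) ∨ s   [eliminate →]
≡ ¬p ∨ ¬(¬(p → q) ∨ s) ∨ s   [eliminate →]
≡ ¬p ∨ ¬(¬(¬p ∨ q) ∨ s) ∨ s   [eliminate →]
≡ ¬p ∨ (¬¬(¬p ∨ q) ∧ ¬s) ∨ s   [De Morgan]
≡ ¬p ∨ ((¬p ∨ q) ∧ ¬s) ∨ s   [double negation]
≡ ¬p ∨ (¬p ∧ ¬s) ∨ (q ∧ ¬s) ∨ s   [distribute ∧ over ∨]
≡ ¬p ∨ (q ∧ ¬s) ∨ s   [simplify]

¬p ∨ (q ∧ ¬s) ∨ s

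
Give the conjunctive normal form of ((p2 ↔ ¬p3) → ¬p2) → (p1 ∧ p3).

((p2 ↔ ¬p3) → ¬p2) → (p1 ∧ p3)
⇔ ¬((p2 ↔ ¬p3) → ¬p2) ∨ (p1 ∧ p3)
⇔ ¬(¬(p2 ↔ ¬p3) ∨ ¬p2) ∨ (p1 ∧ p3)
⇔ ¬(¬((p2 → ¬p3) ∧ (¬p3 → p2)) ∨ ¬p2) ∨ (p1 ∧ p3)
⇔ ¬(¬((¬p2 ∨ ¬p3) ∧ (¬p3 → p2)) ∨ ¬p2) ∨ (p1 ∧ p3)
⇔ ¬(¬((¬p2 ∨ ¬p3) ∧ (¬¬p3 ∨ p2)) ∨ ¬p2) ∨ (p1 ∧ p3)
⇔ (¬¬((¬p2 ∨ ¬p3) ∧ (¬¬p3 ∨ p2)) ∧ ¬¬p2) ∨ (p1 ∧ p3)
⇔ ((¬p2 ∨ ¬p3) ∧ (¬¬p3 ∨ p2) ∧ ¬¬p2) ∨ (p1 ∧ p3)
⇔ ((¬p2 ∨ ¬p3) ∧ (p3 ∨ p2) ∧ ¬¬p2) ∨ (p1 ∧ p3)
⇔ ((¬p2 ∨ ¬p3) ∧ (p3 ∨ p2) ∧ p2) ∨ (p1 ∧ p3)
⇔ (¬p2 ∨ ¬p3 ∨ p1) ∧ (¬p2 ∨ ¬p3 ∨ p3) ∧ (p3 ∨ p2 ∨ p1) ∧ (p3 ∨ p2 ∨ p3) ∧ (p2 ∨ p1) ∧ (p2 ∨ p3)
⇔ (¬p2 ∨ ¬p3 ∨ p1) ∧ (p3 ∨ p2) ∧ (p2 ∨ p1)

(¬p2 ∨ ¬p3 ∨ p1) ∧ (p3 ∨ p2) ∧ (p2 ∨ p1)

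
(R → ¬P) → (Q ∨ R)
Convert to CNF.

(R → ¬P) → (Q ∨ R)
≡ ¬(R → ¬P) ∨ Q ∨ R   [eliminate →]
≡ ¬(¬R ∨ ¬P) ∨ Q ∨ R   [eliminate →]
≡ (¬¬R ∧ ¬¬P) ∨ Q ∨ R   [De Morgan]
≡ (R ∧ ¬¬P) ∨ Q ∨ R   [double negation]
≡ (R ∧ P) ∨ Q ∨ R   [double negation]
≡ (R ∨ Q ∨ R) ∧ (P ∨ Q ∨ R)   [distribute ∨ over ∧]
≡ R ∨ Q   [simplify]

R ∨ Q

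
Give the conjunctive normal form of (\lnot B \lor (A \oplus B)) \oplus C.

(\lnot B \lor \lnot A \lor C) \land (B \lor \lnot C) \land (\lnot B \lor A \lor \lnot C)

(\lnot B \lor (A \oplus B)) \oplus C
≡ (\lnot B \lor (A \oplus B) \lor C) \land \lnot ((\lnot B \lor (A \oplus B)) \land C)   (expand \oplus)
≡ (\lnot B \lor ((A \lor B) \land \lnot (A \land B)) \lor C) \land \lnot ((\lnot B \lor (A \oplus B)) \land C)   (expand \oplus)
≡ (\lnot B \lor ((A \lor B) \land \lnot (A \land B)) \lor C) \land \lnot ((\lnot B \lor ((A \lor B) \land \lnot (A \land B))) \land C)   (expand \oplus)
≡ (\lnot B \lor ((A \lor B) \land (\lnot A \lor \lnot B)) \lor C) \land \lnot ((\lnot B \lor ((A \lor B) \land \lnot (A \land B))) \land C)   (De Morgan)
≡ (\lnot B \lor ((A \lor B) \land (\lnot A \lor \lnot B)) \lor C) \land (\lnot (\lnot B \lor ((A \lor B) \land \lnot (A \land B))) \lor \lnot C)   (De Morgan)
≡ (\lnot B \lor ((A \lor B) \land (\lnot A \lor \lnot B)) \lor C) \land ((\lnot \lnot B \land \lnot ((A \lor B) \land \lnot (A \land B))) \lor \lnot C)   (De Morgan)
≡ (\lnot B \lor ((A \lor B) \land (\lnot A \lor \lnot B)) \lor C) \land ((B \land \lnot ((A \lor B) \land \lnot (A \land B))) \lor \lnot C)   (double negation)
≡ (\lnot B \lor ((A \lor B) \land (\lnot A \lor \lnot B)) \lor C) \land ((B \land (\lnot (A \lor B) \lor \lnot \lnot (A \land B))) \lor \lnot C)   (De Morgan)
≡ (\lnot B \lor ((A \lor B) \land (\lnot A \lor \lnot B)) \lor C) \land ((B \land ((\lnot A \land \lnot B) \lor \lnot \lnot (A \land B))) \lor \lnot C)   (De Morgan)
≡ (\lnot B \lor ((A \lor B) \land (\lnot A \lor \lnot B)) \lor C) \land ((B \land ((\lnot A \land \lnot B) \lor (A \land B))) \lor \lnot C)   (double negation)
≡ (\lnot B \lor A \lor B \lor C) \land (\lnot B \lor \lnot A \lor \lnot B \lor C) \land (B \lor \lnot C) \land (\lnot A \lor A \lor \lnot C) \land (\lnot A \lor B \lor \lnot C) \land (\lnot B \lor A \lor \lnot C) \land (\lnot B \lor B \lor \lnot C)   (distribute \lor over \land)
≡ (\lnot B \lor \lnot A \lor C) \land (B \lor \lnot C) \land (\lnot B \lor A \lor \lnot C)   (simplify)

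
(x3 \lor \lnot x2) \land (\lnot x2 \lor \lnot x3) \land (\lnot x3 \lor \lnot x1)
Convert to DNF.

(\lnot x2 \land \lnot x3) \lor (\lnot x2 \land \lnot x1)

(x3 \lor \lnot x2) \land (\lnot x2 \lor \lnot x3) \land (\lnot x3 \lor \lnot x1)
= (x3 \land \lnot x2 \land \lnot x3) \lor (x3 \land \lnot x2 \land \lnot x1) \lor (x3 \land \lnot x3 \land \lnot x3) \lor (x3 \land \lnot x3 \land \lnot x1) \lor (\lnot x2 \land \lnot x2 \land \lnot x3) \lor (\lnot x2 \land \lnot x2 \land \lnot x1) \lor (\lnot x2 \land \lnot x3 \land \lnot x3) \lor (\lnot x2 \land \lnot x3 \land \lnot x1)   — distribute \land over \lor
= (\lnot x2 \land \lnot x3) \lor (\lnot x2 \land \lnot x1)   — simplify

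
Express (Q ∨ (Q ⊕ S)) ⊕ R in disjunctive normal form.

(Q ∧ ¬R) ∨ (¬Q ∧ S ∧ ¬R) ∨ (¬Q ∧ ¬S ∧ R)

(Q ∨ (Q ⊕ S)) ⊕ R
≡ ((Q ∨ (Q ⊕ S)) ∧ ¬R) ∨ (¬(Q ∨ (Q ⊕ S)) ∧ R)   [expand ⊕]
≡ ((Q ∨ (Q ∧ ¬S) ∨ (¬Q ∧ S)) ∧ ¬R) ∨ (¬(Q ∨ (Q ⊕ S)) ∧ R)   [expand ⊕]
≡ ((Q ∨ (Q ∧ ¬S) ∨ (¬Q ∧ S)) ∧ ¬R) ∨ (¬(Q ∨ (Q ∧ ¬S) ∨ (¬Q ∧ S)) ∧ R)   [expand ⊕]
≡ ((Q ∨ (Q ∧ ¬S) ∨ (¬Q ∧ S)) ∧ ¬R) ∨ (¬Q ∧ ¬(Q ∧ ¬S) ∧ ¬(¬Q ∧ S) ∧ R)   [De Morgan]
≡ ((Q ∨ (Q ∧ ¬S) ∨ (¬Q ∧ S)) ∧ ¬R) ∨ (¬Q ∧ (¬Q ∨ ¬¬S) ∧ ¬(¬Q ∧ S) ∧ R)   [De Morgan]
≡ ((Q ∨ (Q ∧ ¬S) ∨ (¬Q ∧ S)) ∧ ¬R) ∨ (¬Q ∧ (¬Q ∨ S) ∧ ¬(¬Q ∧ S) ∧ R)   [double negation]
≡ ((Q ∨ (Q ∧ ¬S) ∨ (¬Q ∧ S)) ∧ ¬R) ∨ (¬Q ∧ (¬Q ∨ S) ∧ (¬¬Q ∨ ¬S) ∧ R)   [De Morgan]
≡ ((Q ∨ (Q ∧ ¬S) ∨ (¬Q ∧ S)) ∧ ¬R) ∨ (¬Q ∧ (¬Q ∨ S) ∧ (Q ∨ ¬S) ∧ R)   [double negation]
≡ (Q ∧ ¬R) ∨ (Q ∧ ¬S ∧ ¬R) ∨ (¬Q ∧ S ∧ ¬R) ∨ (¬Q ∧ ¬Q ∧ Q ∧ R) ∨ (¬Q ∧ ¬Q ∧ ¬S ∧ R) ∨ (¬Q ∧ S ∧ Q ∧ R) ∨ (¬Q ∧ S ∧ ¬S ∧ R)   [distribute ∧ over ∨]
≡ (Q ∧ ¬R) ∨ (¬Q ∧ S ∧ ¬R) ∨ (¬Q ∧ ¬S ∧ R)   [simplify]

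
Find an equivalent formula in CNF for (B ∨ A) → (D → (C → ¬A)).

¬A ∨ ¬D ∨ ¬C

(B ∨ A) → (D → (C → ¬A))
≡ ¬(B ∨ A) ∨ (D → (C → ¬A))   [eliminate →]
≡ ¬(B ∨ A) ∨ ¬D ∨ (C → ¬A)   [eliminate →]
≡ ¬(B ∨ A) ∨ ¬D ∨ ¬C ∨ ¬A   [eliminate →]
≡ (¬B ∧ ¬A) ∨ ¬D ∨ ¬C ∨ ¬A   [De Morgan]
≡ (¬B ∨ ¬D ∨ ¬C ∨ ¬A) ∧ (¬A ∨ ¬D ∨ ¬C ∨ ¬A)   [distribute ∨ over ∧]
≡ ¬A ∨ ¬D ∨ ¬C   [simplify]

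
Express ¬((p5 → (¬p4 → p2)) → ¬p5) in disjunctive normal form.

¬((p5 → (¬p4 → p2)) → ¬p5)
= ¬(¬(p5 → (¬p4 → p2)) ∨ ¬p5)   [eliminate →]
= ¬(¬(¬p5 ∨ (¬p4 → p2)) ∨ ¬p5)   [eliminate →]
= ¬(¬(¬p5 ∨ ¬¬p4 ∨ p2) ∨ ¬p5)   [eliminate →]
= ¬¬(¬p5 ∨ ¬¬p4 ∨ p2) ∧ ¬¬p5   [De Morgan]
= (¬p5 ∨ ¬¬p4 ∨ p2) ∧ ¬¬p5   [double negation]
= (¬p5 ∨ p4 ∨ p2) ∧ ¬¬p5   [double negation]
= (¬p5 ∨ p4 ∨ p2) ∧ p5   [double negation]
= ¬p5 ∧ p5 ∨ p4 ∧ p5 ∨ p2 ∧ p5   [distribute ∧ over ∨]
= p4 ∧ p5 ∨ p2 ∧ p5   [simplify]

p4 ∧ p5 ∨ p2 ∧ p5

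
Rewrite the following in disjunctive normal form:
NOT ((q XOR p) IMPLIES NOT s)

NOT ((q XOR p) IMPLIES NOT s)
⇔ NOT (NOT (q XOR p) OR NOT s)   — eliminate IMPLIES
⇔ NOT (NOT ((q AND NOT p) OR (NOT q AND p)) OR NOT s)   — expand XOR
⇔ NOT NOT ((q AND NOT p) OR (NOT q AND p)) AND NOT NOT s   — De Morgan
⇔ ((q AND NOT p) OR (NOT q AND p)) AND NOT NOT s   — double negation
⇔ ((q AND NOT p) OR (NOT q AND p)) AND s   — double negation
⇔ (q AND NOT p AND s) OR (NOT q AND p AND s)   — distribute AND over OR

(q AND NOT p AND s) OR (NOT q AND p AND s)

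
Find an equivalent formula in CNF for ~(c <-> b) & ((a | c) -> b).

(c | b) & (~b | ~c) & (~a | b) & (~c | b)

~(c <-> b) & ((a | c) -> b)
≡ ~((c -> b) & (b -> c)) & ((a | c) -> b)   [eliminate <->]
≡ ~((~c | b) & (b -> c)) & ((a | c) -> b)   [eliminate ->]
≡ ~((~c | b) & (~b | c)) & ((a | c) -> b)   [eliminate ->]
≡ ~((~c | b) & (~b | c)) & (~(a | c) | b)   [eliminate ->]
≡ (~(~c | b) | ~(~b | c)) & (~(a | c) | b)   [De Morgan]
≡ ((~~c & ~b) | ~(~b | c)) & (~(a | c) | b)   [De Morgan]
≡ ((c & ~b) | ~(~b | c)) & (~(a | c) | b)   [double negation]
≡ ((c & ~b) | (~~b & ~c)) & (~(a | c) | b)   [De Morgan]
≡ ((c & ~b) | (b & ~c)) & (~(a | c) | b)   [double negation]
≡ ((c & ~b) | (b & ~c)) & ((~a & ~c) | b)   [De Morgan]
≡ (c | b) & (c | ~c) & (~b | b) & (~b | ~c) & (~a | b) & (~c | b)   [distribute | over &]
≡ (c | b) & (~b | ~c) & (~a | b) & (~c | b)   [simplify]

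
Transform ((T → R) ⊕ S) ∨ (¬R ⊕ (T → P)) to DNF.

¬T ∧ ¬S ∨ R ∧ ¬S ∨ T ∧ ¬R ∧ S ∨ ¬R ∧ T ∧ ¬P ∨ R ∧ ¬T ∨ R ∧ P

((T → R) ⊕ S) ∨ (¬R ⊕ (T → P))
≡ (T → R) ∧ ¬S ∨ ¬(T → R) ∧ S ∨ (¬R ⊕ (T → P))   [expand ⊕]
≡ (¬T ∨ R) ∧ ¬S ∨ ¬(T → R) ∧ S ∨ (¬R ⊕ (T → P))   [eliminate →]
≡ (¬T ∨ R) ∧ ¬S ∨ ¬(¬T ∨ R) ∧ S ∨ (¬R ⊕ (T → P))   [eliminate →]
≡ (¬T ∨ R) ∧ ¬S ∨ ¬(¬T ∨ R) ∧ S ∨ ¬R ∧ ¬(T → P) ∨ ¬¬R ∧ (T → P)   [expand ⊕]
≡ (¬T ∨ R) ∧ ¬S ∨ ¬(¬T ∨ R) ∧ S ∨ ¬R ∧ ¬(¬T ∨ P) ∨ ¬¬R ∧ (T → P)   [eliminate →]
≡ (¬T ∨ R) ∧ ¬S ∨ ¬(¬T ∨ R) ∧ S ∨ ¬R ∧ ¬(¬T ∨ P) ∨ ¬¬R ∧ (¬T ∨ P)   [eliminate →]
≡ (¬T ∨ R) ∧ ¬S ∨ ¬¬T ∧ ¬R ∧ S ∨ ¬R ∧ ¬(¬T ∨ P) ∨ ¬¬R ∧ (¬T ∨ P)   [De Morgan]
≡ (¬T ∨ R) ∧ ¬S ∨ T ∧ ¬R ∧ S ∨ ¬R ∧ ¬(¬T ∨ P) ∨ ¬¬R ∧ (¬T ∨ P)   [double negation]
≡ (¬T ∨ R) ∧ ¬S ∨ T ∧ ¬R ∧ S ∨ ¬R ∧ ¬¬T ∧ ¬P ∨ ¬¬R ∧ (¬T ∨ P)   [De Morgan]
≡ (¬T ∨ R) ∧ ¬S ∨ T ∧ ¬R ∧ S ∨ ¬R ∧ T ∧ ¬P ∨ ¬¬R ∧ (¬T ∨ P)   [double negation]
≡ (¬T ∨ R) ∧ ¬S ∨ T ∧ ¬R ∧ S ∨ ¬R ∧ T ∧ ¬P ∨ R ∧ (¬T ∨ P)   [double negation]
≡ ¬T ∧ ¬S ∨ R ∧ ¬S ∨ T ∧ ¬R ∧ S ∨ ¬R ∧ T ∧ ¬P ∨ R ∧ ¬T ∨ R ∧ P   [distribute ∧ over ∨]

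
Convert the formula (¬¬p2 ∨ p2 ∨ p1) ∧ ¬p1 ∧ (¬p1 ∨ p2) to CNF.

(p2 ∨ p1) ∧ ¬p1

(¬¬p2 ∨ p2 ∨ p1) ∧ ¬p1 ∧ (¬p1 ∨ p2)
= (p2 ∨ p2 ∨ p1) ∧ ¬p1 ∧ (¬p1 ∨ p2)
= (p2 ∨ p1) ∧ ¬p1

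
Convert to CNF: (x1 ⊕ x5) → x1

¬x5 ∨ x1

(x1 ⊕ x5) → x1
≡ ¬(x1 ⊕ x5) ∨ x1
≡ ¬((x1 ∨ x5) ∧ ¬(x1 ∧ x5)) ∨ x1
≡ ¬(x1 ∨ x5) ∨ ¬¬(x1 ∧ x5) ∨ x1
≡ (¬x1 ∧ ¬x5) ∨ ¬¬(x1 ∧ x5) ∨ x1
≡ (¬x1 ∧ ¬x5) ∨ (x1 ∧ x5) ∨ x1
≡ (¬x1 ∨ x1 ∨ x1) ∧ (¬x1 ∨ x5 ∨ x1) ∧ (¬x5 ∨ x1 ∨ x1) ∧ (¬x5 ∨ x5 ∨ x1)
≡ ¬x5 ∨ x1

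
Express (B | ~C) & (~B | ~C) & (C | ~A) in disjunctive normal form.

~C & ~A

(B | ~C) & (~B | ~C) & (C | ~A)
⇔ (B & ~B & C) | (B & ~B & ~A) | (B & ~C & C) | (B & ~C & ~A) | (~C & ~B & C) | (~C & ~B & ~A) | (~C & ~C & C) | (~C & ~C & ~A)   [distribute & over |]
⇔ ~C & ~A   [simplify]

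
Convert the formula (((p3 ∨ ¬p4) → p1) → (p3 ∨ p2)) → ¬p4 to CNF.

(((p3 ∨ ¬p4) → p1) → (p3 ∨ p2)) → ¬p4
= ¬(((p3 ∨ ¬p4) → p1) → (p3 ∨ p2)) ∨ ¬p4   — eliminate →
= ¬(¬((p3 ∨ ¬p4) → p1) ∨ p3 ∨ p2) ∨ ¬p4   — eliminate →
= ¬(¬(¬(p3 ∨ ¬p4) ∨ p1) ∨ p3 ∨ p2) ∨ ¬p4   — eliminate →
= (¬¬(¬(p3 ∨ ¬p4) ∨ p1) ∧ ¬p3 ∧ ¬p2) ∨ ¬p4   — De Morgan
= ((¬(p3 ∨ ¬p4) ∨ p1) ∧ ¬p3 ∧ ¬p2) ∨ ¬p4   — double negation
= (((¬p3 ∧ ¬¬p4) ∨ p1) ∧ ¬p3 ∧ ¬p2) ∨ ¬p4   — De Morgan
= (((¬p3 ∧ p4) ∨ p1) ∧ ¬p3 ∧ ¬p2) ∨ ¬p4   — double negation
= (¬p3 ∨ p1 ∨ ¬p4) ∧ (p4 ∨ p1 ∨ ¬p4) ∧ (¬p3 ∨ ¬p4) ∧ (¬p2 ∨ ¬p4)   — distribute ∨ over ∧
= (¬p3 ∨ ¬p4) ∧ (¬p2 ∨ ¬p4)   — simplify

(¬p3 ∨ ¬p4) ∧ (¬p2 ∨ ¬p4)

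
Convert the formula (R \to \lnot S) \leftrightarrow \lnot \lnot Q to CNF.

(R \to \lnot S) \leftrightarrow \lnot \lnot Q
⇔ ((R \to \lnot S) \to \lnot \lnot Q) \land (\lnot \lnot Q \to (R \to \lnot S))   [eliminate \leftrightarrow]
⇔ (\lnot (R \to \lnot S) \lor \lnot \lnot Q) \land (\lnot \lnot Q \to (R \to \lnot S))   [eliminate \to]
⇔ (\lnot (\lnot R \lor \lnot S) \lor \lnot \lnot Q) \land (\lnot \lnot Q \to (R \to \lnot S))   [eliminate \to]
⇔ (\lnot (\lnot R \lor \lnot S) \lor \lnot \lnot Q) \land (\lnot \lnot \lnot Q \lor (R \to \lnot S))   [eliminate \to]
⇔ (\lnot (\lnot R \lor \lnot S) \lor \lnot \lnot Q) \land (\lnot \lnot \lnot Q \lor \lnot R \lor \lnot S)   [eliminate \to]
⇔ ((\lnot \lnot R \land \lnot \lnot S) \lor \lnot \lnot Q) \land (\lnot \lnot \lnot Q \lor \lnot R \lor \lnot S)   [De Morgan]
⇔ ((R \land \lnot \lnot S) \lor \lnot \lnot Q) \land (\lnot \lnot \lnot Q \lor \lnot R \lor \lnot S)   [double negation]
⇔ ((R \land S) \lor \lnot \lnot Q) \land (\lnot \lnot \lnot Q \lor \lnot R \lor \lnot S)   [double negation]
⇔ ((R \land S) \lor Q) \land (\lnot \lnot \lnot Q \lor \lnot R \lor \lnot S)   [double negation]
⇔ ((R \land S) \lor Q) \land (\lnot Q \lor \lnot R \lor \lnot S)   [double negation]
⇔ (R \lor Q) \land (S \lor Q) \land (\lnot Q \lor \lnot R \lor \lnot S)   [distribute \lor over \land]

(R \lor Q) \land (S \lor Q) \land (\lnot Q \lor \lnot R \lor \lnot S)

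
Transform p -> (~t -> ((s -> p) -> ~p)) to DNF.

p -> (~t -> ((s -> p) -> ~p))
= ~p | (~t -> ((s -> p) -> ~p))
= ~p | ~~t | ((s -> p) -> ~p)
= ~p | ~~t | ~(s -> p) | ~p
= ~p | ~~t | ~(~s | p) | ~p
= ~p | t | ~(~s | p) | ~p
= ~p | t | (~~s & ~p) | ~p
= ~p | t | (s & ~p) | ~p
= ~p | t

~p | t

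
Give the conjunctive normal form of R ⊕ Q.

R ⊕ Q
⇔ (R ∨ Q) ∧ ¬(R ∧ Q)
⇔ (R ∨ Q) ∧ (¬R ∨ ¬Q)

(R ∨ Q) ∧ (¬R ∨ ¬Q)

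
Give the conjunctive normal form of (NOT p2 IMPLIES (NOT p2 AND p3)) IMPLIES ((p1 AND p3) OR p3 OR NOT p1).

NOT p2 OR p3 OR NOT p1

(NOT p2 IMPLIES (NOT p2 AND p3)) IMPLIES ((p1 AND p3) OR p3 OR NOT p1)
≡ NOT (NOT p2 IMPLIES (NOT p2 AND p3)) OR (p1 AND p3) OR p3 OR NOT p1   — eliminate IMPLIES
≡ NOT (NOT NOT p2 OR (NOT p2 AND p3)) OR (p1 AND p3) OR p3 OR NOT p1   — eliminate IMPLIES
≡ (NOT NOT NOT p2 AND NOT (NOT p2 AND p3)) OR (p1 AND p3) OR p3 OR NOT p1   — De Morgan
≡ (NOT p2 AND NOT (NOT p2 AND p3)) OR (p1 AND p3) OR p3 OR NOT p1   — double negation
≡ (NOT p2 AND (NOT NOT p2 OR NOT p3)) OR (p1 AND p3) OR p3 OR NOT p1   — De Morgan
≡ (NOT p2 AND (p2 OR NOT p3)) OR (p1 AND p3) OR p3 OR NOT p1   — double negation
≡ (NOT p2 OR p1 OR p3 OR NOT p1) AND (NOT p2 OR p3 OR p3 OR NOT p1) AND (p2 OR NOT p3 OR p1 OR p3 OR NOT p1) AND (p2 OR NOT p3 OR p3 OR p3 OR NOT p1)   — distribute OR over AND
≡ NOT p2 OR p3 OR NOT p1   — simplify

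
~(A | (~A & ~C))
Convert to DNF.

~(A | (~A & ~C))
≡ ~A & ~(~A & ~C)   — De Morgan
≡ ~A & (~~A | ~~C)   — De Morgan
≡ ~A & (A | ~~C)   — double negation
≡ ~A & (A | C)   — double negation
≡ (~A & A) | (~A & C)   — distribute & over |
≡ ~A & C   — simplify

~A & C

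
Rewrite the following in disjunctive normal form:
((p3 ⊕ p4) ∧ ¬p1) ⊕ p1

(p3 ∧ ¬p4 ∧ ¬p1) ∨ (¬p3 ∧ p4 ∧ ¬p1) ∨ p1

((p3 ⊕ p4) ∧ ¬p1) ⊕ p1
≡ ((p3 ⊕ p4) ∧ ¬p1 ∧ ¬p1) ∨ (¬((p3 ⊕ p4) ∧ ¬p1) ∧ p1)   [expand ⊕]
≡ (((p3 ∧ ¬p4) ∨ (¬p3 ∧ p4)) ∧ ¬p1 ∧ ¬p1) ∨ (¬((p3 ⊕ p4) ∧ ¬p1) ∧ p1)   [expand ⊕]
≡ (((p3 ∧ ¬p4) ∨ (¬p3 ∧ p4)) ∧ ¬p1 ∧ ¬p1) ∨ (¬(((p3 ∧ ¬p4) ∨ (¬p3 ∧ p4)) ∧ ¬p1) ∧ p1)   [expand ⊕]
≡ (((p3 ∧ ¬p4) ∨ (¬p3 ∧ p4)) ∧ ¬p1 ∧ ¬p1) ∨ ((¬((p3 ∧ ¬p4) ∨ (¬p3 ∧ p4)) ∨ ¬¬p1) ∧ p1)   [De Morgan]
≡ (((p3 ∧ ¬p4) ∨ (¬p3 ∧ p4)) ∧ ¬p1 ∧ ¬p1) ∨ (((¬(p3 ∧ ¬p4) ∧ ¬(¬p3 ∧ p4)) ∨ ¬¬p1) ∧ p1)   [De Morgan]
≡ (((p3 ∧ ¬p4) ∨ (¬p3 ∧ p4)) ∧ ¬p1 ∧ ¬p1) ∨ ((((¬p3 ∨ ¬¬p4) ∧ ¬(¬p3 ∧ p4)) ∨ ¬¬p1) ∧ p1)   [De Morgan]
≡ (((p3 ∧ ¬p4) ∨ (¬p3 ∧ p4)) ∧ ¬p1 ∧ ¬p1) ∨ ((((¬p3 ∨ p4) ∧ ¬(¬p3 ∧ p4)) ∨ ¬¬p1) ∧ p1)   [double negation]
≡ (((p3 ∧ ¬p4) ∨ (¬p3 ∧ p4)) ∧ ¬p1 ∧ ¬p1) ∨ ((((¬p3 ∨ p4) ∧ (¬¬p3 ∨ ¬p4)) ∨ ¬¬p1) ∧ p1)   [De Morgan]
≡ (((p3 ∧ ¬p4) ∨ (¬p3 ∧ p4)) ∧ ¬p1 ∧ ¬p1) ∨ ((((¬p3 ∨ p4) ∧ (p3 ∨ ¬p4)) ∨ ¬¬p1) ∧ p1)   [double negation]
≡ (((p3 ∧ ¬p4) ∨ (¬p3 ∧ p4)) ∧ ¬p1 ∧ ¬p1) ∨ ((((¬p3 ∨ p4) ∧ (p3 ∨ ¬p4)) ∨ p1) ∧ p1)   [double negation]
≡ (p3 ∧ ¬p4 ∧ ¬p1 ∧ ¬p1) ∨ (¬p3 ∧ p4 ∧ ¬p1 ∧ ¬p1) ∨ (¬p3 ∧ p3 ∧ p1) ∨ (¬p3 ∧ ¬p4 ∧ p1) ∨ (p4 ∧ p3 ∧ p1) ∨ (p4 ∧ ¬p4 ∧ p1) ∨ (p1 ∧ p1)   [distribute ∧ over ∨]
≡ (p3 ∧ ¬p4 ∧ ¬p1) ∨ (¬p3 ∧ p4 ∧ ¬p1) ∨ p1   [simplify]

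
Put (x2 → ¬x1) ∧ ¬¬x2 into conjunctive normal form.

(¬x2 ∨ ¬x1) ∧ x2

(x2 → ¬x1) ∧ ¬¬x2
⇔ (¬x2 ∨ ¬x1) ∧ ¬¬x2   — eliminate →
⇔ (¬x2 ∨ ¬x1) ∧ x2   — double negation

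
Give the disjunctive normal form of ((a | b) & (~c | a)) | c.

((a | b) & (~c | a)) | c
≡ (a & ~c) | (a & a) | (b & ~c) | (b & a) | c   — distribute & over |
≡ a | (b & ~c) | c   — simplify

a | (b & ~c) | c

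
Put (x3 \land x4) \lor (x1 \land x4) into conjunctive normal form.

(x3 \land x4) \lor (x1 \land x4)
≡ (x3 \lor x1) \land (x3 \lor x4) \land (x4 \lor x1) \land (x4 \lor x4)   [distribute \lor over \land]
≡ (x3 \lor x1) \land x4   [simplify]

(x3 \lor x1) \land x4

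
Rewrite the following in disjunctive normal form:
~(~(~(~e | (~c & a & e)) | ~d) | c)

(e & ~a & ~c) | (~d & ~c)

~(~(~(~e | (~c & a & e)) | ~d) | c)
≡ ~~(~(~e | (~c & a & e)) | ~d) & ~c   [De Morgan]
≡ (~(~e | (~c & a & e)) | ~d) & ~c   [double negation]
≡ ((~~e & ~(~c & a & e)) | ~d) & ~c   [De Morgan]
≡ ((e & ~(~c & a & e)) | ~d) & ~c   [double negation]
≡ ((e & (~~c | ~a | ~e)) | ~d) & ~c   [De Morgan]
≡ ((e & (c | ~a | ~e)) | ~d) & ~c   [double negation]
≡ (e & c & ~c) | (e & ~a & ~c) | (e & ~e & ~c) | (~d & ~c)   [distribute & over |]
≡ (e & ~a & ~c) | (~d & ~c)   [simplify]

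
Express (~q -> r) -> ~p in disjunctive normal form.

(~q & ~r) | ~p

(~q -> r) -> ~p
= ~(~q -> r) | ~p   [eliminate ->]
= ~(~~q | r) | ~p   [eliminate ->]
= (~~~q & ~r) | ~p   [De Morgan]
= (~q & ~r) | ~p   [double negation]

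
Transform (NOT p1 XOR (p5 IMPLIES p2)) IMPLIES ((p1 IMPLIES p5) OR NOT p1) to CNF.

(NOT p1 XOR (p5 IMPLIES p2)) IMPLIES ((p1 IMPLIES p5) OR NOT p1)
≡ NOT (NOT p1 XOR (p5 IMPLIES p2)) OR (p1 IMPLIES p5) OR NOT p1   [eliminate IMPLIES]
≡ NOT ((NOT p1 OR (p5 IMPLIES p2)) AND NOT (NOT p1 AND (p5 IMPLIES p2))) OR (p1 IMPLIES p5) OR NOT p1   [expand XOR]
≡ NOT ((NOT p1 OR NOT p5 OR p2) AND NOT (NOT p1 AND (p5 IMPLIES p2))) OR (p1 IMPLIES p5) OR NOT p1   [eliminate IMPLIES]
≡ NOT ((NOT p1 OR NOT p5 OR p2) AND NOT (NOT p1 AND (NOT p5 OR p2))) OR (p1 IMPLIES p5) OR NOT p1   [eliminate IMPLIES]
≡ NOT ((NOT p1 OR NOT p5 OR p2) AND NOT (NOT p1 AND (NOT p5 OR p2))) OR NOT p1 OR p5 OR NOT p1   [eliminate IMPLIES]
≡ NOT (NOT p1 OR NOT p5 OR p2) OR NOT NOT (NOT p1 AND (NOT p5 OR p2)) OR NOT p1 OR p5 OR NOT p1   [De Morgan]
≡ (NOT NOT p1 AND NOT NOT p5 AND NOT p2) OR NOT NOT (NOT p1 AND (NOT p5 OR p2)) OR NOT p1 OR p5 OR NOT p1   [De Morgan]
≡ (p1 AND NOT NOT p5 AND NOT p2) OR NOT NOT (NOT p1 AND (NOT p5 OR p2)) OR NOT p1 OR p5 OR NOT p1   [double negation]
≡ (p1 AND p5 AND NOT p2) OR NOT NOT (NOT p1 AND (NOT p5 OR p2)) OR NOT p1 OR p5 OR NOT p1   [double negation]
≡ (p1 AND p5 AND NOT p2) OR (NOT p1 AND (NOT p5 OR p2)) OR NOT p1 OR p5 OR NOT p1   [double negation]
≡ (p1 OR NOT p1 OR NOT p1 OR p5 OR NOT p1) AND (p1 OR NOT p5 OR p2 OR NOT p1 OR p5 OR NOT p1) AND (p5 OR NOT p1 OR NOT p1 OR p5 OR NOT p1) AND (p5 OR NOT p5 OR p2 OR NOT p1 OR p5 OR NOT p1) AND (NOT p2 OR NOT p1 OR NOT p1 OR p5 OR NOT p1) AND (NOT p2 OR NOT p5 OR p2 OR NOT p1 OR p5 OR NOT p1)   [distribute OR over AND]
≡ p5 OR NOT p1   [simplify]

p5 OR NOT p1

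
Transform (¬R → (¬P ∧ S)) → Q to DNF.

(¬R → (¬P ∧ S)) → Q
⇔ ¬(¬R → (¬P ∧ S)) ∨ Q
⇔ ¬(¬¬R ∨ (¬P ∧ S)) ∨ Q
⇔ (¬¬¬R ∧ ¬(¬P ∧ S)) ∨ Q
⇔ (¬R ∧ ¬(¬P ∧ S)) ∨ Q
⇔ (¬R ∧ (¬¬P ∨ ¬S)) ∨ Q
⇔ (¬R ∧ (P ∨ ¬S)) ∨ Q
⇔ (¬R ∧ P) ∨ (¬R ∧ ¬S) ∨ Q

(¬R ∧ P) ∨ (¬R ∧ ¬S) ∨ Q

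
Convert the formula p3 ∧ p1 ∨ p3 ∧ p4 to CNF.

p3 ∧ p1 ∨ p3 ∧ p4
≡ (p3 ∨ p3) ∧ (p3 ∨ p4) ∧ (p1 ∨ p3) ∧ (p1 ∨ p4)   — distribute ∨ over ∧
≡ p3 ∧ (p1 ∨ p4)   — simplify

p3 ∧ (p1 ∨ p4)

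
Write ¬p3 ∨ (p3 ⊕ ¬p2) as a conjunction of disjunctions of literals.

¬p3 ∨ p2

¬p3 ∨ (p3 ⊕ ¬p2)
≡ ¬p3 ∨ ((p3 ∨ ¬p2) ∧ ¬(p3 ∧ ¬p2))   — expand ⊕
≡ ¬p3 ∨ ((p3 ∨ ¬p2) ∧ (¬p3 ∨ ¬¬p2))   — De Morgan
≡ ¬p3 ∨ ((p3 ∨ ¬p2) ∧ (¬p3 ∨ p2))   — double negation
≡ (¬p3 ∨ p3 ∨ ¬p2) ∧ (¬p3 ∨ ¬p3 ∨ p2)   — distribute ∨ over ∧
≡ ¬p3 ∨ p2   — simplify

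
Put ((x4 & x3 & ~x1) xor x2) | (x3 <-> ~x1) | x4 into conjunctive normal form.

(x4 | x2 | ~x3 | ~x1) & (x4 | x2 | x1 | x3)

((x4 & x3 & ~x1) xor x2) | (x3 <-> ~x1) | x4
≡ (((x4 & x3 & ~x1) | x2) & ~(x4 & x3 & ~x1 & x2)) | (x3 <-> ~x1) | x4
≡ (((x4 & x3 & ~x1) | x2) & ~(x4 & x3 & ~x1 & x2)) | ((x3 -> ~x1) & (~x1 -> x3)) | x4
≡ (((x4 & x3 & ~x1) | x2) & ~(x4 & x3 & ~x1 & x2)) | ((~x3 | ~x1) & (~x1 -> x3)) | x4
≡ (((x4 & x3 & ~x1) | x2) & ~(x4 & x3 & ~x1 & x2)) | ((~x3 | ~x1) & (~~x1 | x3)) | x4
≡ (((x4 & x3 & ~x1) | x2) & (~x4 | ~x3 | ~~x1 | ~x2)) | ((~x3 | ~x1) & (~~x1 | x3)) | x4
≡ (((x4 & x3 & ~x1) | x2) & (~x4 | ~x3 | x1 | ~x2)) | ((~x3 | ~x1) & (~~x1 | x3)) | x4
≡ (((x4 & x3 & ~x1) | x2) & (~x4 | ~x3 | x1 | ~x2)) | ((~x3 | ~x1) & (x1 | x3)) | x4
≡ (x4 | x2 | ~x3 | ~x1 | x4) & (x4 | x2 | x1 | x3 | x4) & (x3 | x2 | ~x3 | ~x1 | x4) & (x3 | x2 | x1 | x3 | x4) & (~x1 | x2 | ~x3 | ~x1 | x4) & (~x1 | x2 | x1 | x3 | x4) & (~x4 | ~x3 | x1 | ~x2 | ~x3 | ~x1 | x4) & (~x4 | ~x3 | x1 | ~x2 | x1 | x3 | x4)
≡ (x4 | x2 | ~x3 | ~x1) & (x4 | x2 | x1 | x3)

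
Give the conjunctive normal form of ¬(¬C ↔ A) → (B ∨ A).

C ∨ A ∨ B

¬(¬C ↔ A) → (B ∨ A)
= ¬¬(¬C ↔ A) ∨ B ∨ A   (eliminate →)
= ¬¬((¬C → A) ∧ (A → ¬C)) ∨ B ∨ A   (eliminate ↔)
= ¬¬((¬¬C ∨ A) ∧ (A → ¬C)) ∨ B ∨ A   (eliminate →)
= ¬¬((¬¬C ∨ A) ∧ (¬A ∨ ¬C)) ∨ B ∨ A   (eliminate →)
= ((¬¬C ∨ A) ∧ (¬A ∨ ¬C)) ∨ B ∨ A   (double negation)
= ((C ∨ A) ∧ (¬A ∨ ¬C)) ∨ B ∨ A   (double negation)
= (C ∨ A ∨ B ∨ A) ∧ (¬A ∨ ¬C ∨ B ∨ A)   (distribute ∨ over ∧)
= C ∨ A ∨ B   (simplify)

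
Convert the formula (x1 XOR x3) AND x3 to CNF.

(NOT x1 OR NOT x3) AND x3

(x1 XOR x3) AND x3
= (x1 OR x3) AND NOT (x1 AND x3) AND x3   [expand XOR]
= (x1 OR x3) AND (NOT x1 OR NOT x3) AND x3   [De Morgan]
= (NOT x1 OR NOT x3) AND x3   [simplify]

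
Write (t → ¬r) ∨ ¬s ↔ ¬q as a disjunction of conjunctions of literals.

(t → ¬r) ∨ ¬s ↔ ¬q
≡ ((t → ¬r) ∨ ¬s → ¬q) ∧ (¬q → (t → ¬r) ∨ ¬s)
≡ (¬((t → ¬r) ∨ ¬s) ∨ ¬q) ∧ (¬q → (t → ¬r) ∨ ¬s)
≡ (¬(¬t ∨ ¬r ∨ ¬s) ∨ ¬q) ∧ (¬q → (t → ¬r) ∨ ¬s)
≡ (¬(¬t ∨ ¬r ∨ ¬s) ∨ ¬q) ∧ (¬¬q ∨ (t → ¬r) ∨ ¬s)
≡ (¬(¬t ∨ ¬r ∨ ¬s) ∨ ¬q) ∧ (¬¬q ∨ ¬t ∨ ¬r ∨ ¬s)
≡ (¬¬t ∧ ¬¬r ∧ ¬¬s ∨ ¬q) ∧ (¬¬q ∨ ¬t ∨ ¬r ∨ ¬s)
≡ (t ∧ ¬¬r ∧ ¬¬s ∨ ¬q) ∧ (¬¬q ∨ ¬t ∨ ¬r ∨ ¬s)
≡ (t ∧ r ∧ ¬¬s ∨ ¬q) ∧ (¬¬q ∨ ¬t ∨ ¬r ∨ ¬s)
≡ (t ∧ r ∧ s ∨ ¬q) ∧ (¬¬q ∨ ¬t ∨ ¬r ∨ ¬s)
≡ (t ∧ r ∧ s ∨ ¬q) ∧ (q ∨ ¬t ∨ ¬r ∨ ¬s)
≡ t ∧ r ∧ s ∧ q ∨ t ∧ r ∧ s ∧ ¬t ∨ t ∧ r ∧ s ∧ ¬r ∨ t ∧ r ∧ s ∧ ¬s ∨ ¬q ∧ q ∨ ¬q ∧ ¬t ∨ ¬q ∧ ¬r ∨ ¬q ∧ ¬s
≡ t ∧ r ∧ s ∧ q ∨ ¬q ∧ ¬t ∨ ¬q ∧ ¬r ∨ ¬q ∧ ¬s

t ∧ r ∧ s ∧ q ∨ ¬q ∧ ¬t ∨ ¬q ∧ ¬r ∨ ¬q ∧ ¬s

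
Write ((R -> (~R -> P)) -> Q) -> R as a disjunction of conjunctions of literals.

((R -> (~R -> P)) -> Q) -> R
= ~((R -> (~R -> P)) -> Q) | R   [eliminate ->]
= ~(~(R -> (~R -> P)) | Q) | R   [eliminate ->]
= ~(~(~R | (~R -> P)) | Q) | R   [eliminate ->]
= ~(~(~R | ~~R | P) | Q) | R   [eliminate ->]
= (~~(~R | ~~R | P) & ~Q) | R   [De Morgan]
= ((~R | ~~R | P) & ~Q) | R   [double negation]
= ((~R | R | P) & ~Q) | R   [double negation]
= (~R & ~Q) | (R & ~Q) | (P & ~Q) | R   [distribute & over |]
= (~R & ~Q) | (P & ~Q) | R   [simplify]

(~R & ~Q) | (P & ~Q) | R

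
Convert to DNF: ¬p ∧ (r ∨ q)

¬p ∧ (r ∨ q)
≡ (¬p ∧ r) ∨ (¬p ∧ q)   — distribute ∧ over ∨

(¬p ∧ r) ∨ (¬p ∧ q)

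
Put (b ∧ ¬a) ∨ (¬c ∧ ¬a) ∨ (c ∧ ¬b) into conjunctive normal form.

(b ∧ ¬a) ∨ (¬c ∧ ¬a) ∨ (c ∧ ¬b)
⇔ (b ∨ ¬c ∨ c) ∧ (b ∨ ¬c ∨ ¬b) ∧ (b ∨ ¬a ∨ c) ∧ (b ∨ ¬a ∨ ¬b) ∧ (¬a ∨ ¬c ∨ c) ∧ (¬a ∨ ¬c ∨ ¬b) ∧ (¬a ∨ ¬a ∨ c) ∧ (¬a ∨ ¬a ∨ ¬b)   [distribute ∨ over ∧]
⇔ (¬a ∨ c) ∧ (¬a ∨ ¬b)   [simplify]

(¬a ∨ c) ∧ (¬a ∨ ¬b)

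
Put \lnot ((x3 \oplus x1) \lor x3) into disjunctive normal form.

\lnot x3 \land \lnot x1

\lnot ((x3 \oplus x1) \lor x3)
⇔ \lnot ((x3 \land \lnot x1) \lor (\lnot x3 \land x1) \lor x3)
⇔ \lnot (x3 \land \lnot x1) \land \lnot (\lnot x3 \land x1) \land \lnot x3
⇔ (\lnot x3 \lor \lnot \lnot x1) \land \lnot (\lnot x3 \land x1) \land \lnot x3
⇔ (\lnot x3 \lor x1) \land \lnot (\lnot x3 \land x1) \land \lnot x3
⇔ (\lnot x3 \lor x1) \land (\lnot \lnot x3 \lor \lnot x1) \land \lnot x3
⇔ (\lnot x3 \lor x1) \land (x3 \lor \lnot x1) \land \lnot x3
⇔ (\lnot x3 \land x3 \land \lnot x3) \lor (\lnot x3 \land \lnot x1 \land \lnot x3) \lor (x1 \land x3 \land \lnot x3) \lor (x1 \land \lnot x1 \land \lnot x3)
⇔ \lnot x3 \land \lnot x1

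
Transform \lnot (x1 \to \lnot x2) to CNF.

\lnot (x1 \to \lnot x2)
⇔ \lnot (\lnot x1 \lor \lnot x2)   [eliminate \to]
⇔ \lnot \lnot x1 \land \lnot \lnot x2   [De Morgan]
⇔ x1 \land \lnot \lnot x2   [double negation]
⇔ x1 \land x2   [double negation]

x1 \land x2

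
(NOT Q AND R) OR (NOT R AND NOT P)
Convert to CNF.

(NOT Q OR NOT R) AND (NOT Q OR NOT P) AND (R OR NOT P)

(NOT Q AND R) OR (NOT R AND NOT P)
≡ (NOT Q OR NOT R) AND (NOT Q OR NOT P) AND (R OR NOT R) AND (R OR NOT P)   (distribute OR over AND)
≡ (NOT Q OR NOT R) AND (NOT Q OR NOT P) AND (R OR NOT P)   (simplify)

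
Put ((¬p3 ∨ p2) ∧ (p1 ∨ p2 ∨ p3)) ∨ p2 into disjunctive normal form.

(¬p3 ∧ p1) ∨ p2

((¬p3 ∨ p2) ∧ (p1 ∨ p2 ∨ p3)) ∨ p2
⇔ (¬p3 ∧ p1) ∨ (¬p3 ∧ p2) ∨ (¬p3 ∧ p3) ∨ (p2 ∧ p1) ∨ (p2 ∧ p2) ∨ (p2 ∧ p3) ∨ p2   (distribute ∧ over ∨)
⇔ (¬p3 ∧ p1) ∨ p2   (simplify)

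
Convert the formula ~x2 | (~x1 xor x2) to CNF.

~x2 | x1

~x2 | (~x1 xor x2)
≡ ~x2 | ((~x1 | x2) & ~(~x1 & x2))   — expand xor
≡ ~x2 | ((~x1 | x2) & (~~x1 | ~x2))   — De Morgan
≡ ~x2 | ((~x1 | x2) & (x1 | ~x2))   — double negation
≡ (~x2 | ~x1 | x2) & (~x2 | x1 | ~x2)   — distribute | over &
≡ ~x2 | x1   — simplify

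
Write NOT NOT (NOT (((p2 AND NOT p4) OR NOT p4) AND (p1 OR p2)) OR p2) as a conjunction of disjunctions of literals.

NOT NOT (NOT (((p2 AND NOT p4) OR NOT p4) AND (p1 OR p2)) OR p2)
≡ NOT (((p2 AND NOT p4) OR NOT p4) AND (p1 OR p2)) OR p2   (double negation)
≡ NOT ((p2 AND NOT p4) OR NOT p4) OR NOT (p1 OR p2) OR p2   (De Morgan)
≡ (NOT (p2 AND NOT p4) AND NOT NOT p4) OR NOT (p1 OR p2) OR p2   (De Morgan)
≡ ((NOT p2 OR NOT NOT p4) AND NOT NOT p4) OR NOT (p1 OR p2) OR p2   (De Morgan)
≡ ((NOT p2 OR p4) AND NOT NOT p4) OR NOT (p1 OR p2) OR p2   (double negation)
≡ ((NOT p2 OR p4) AND p4) OR NOT (p1 OR p2) OR p2   (double negation)
≡ ((NOT p2 OR p4) AND p4) OR (NOT p1 AND NOT p2) OR p2   (De Morgan)
≡ (NOT p2 OR p4 OR NOT p1 OR p2) AND (NOT p2 OR p4 OR NOT p2 OR p2) AND (p4 OR NOT p1 OR p2) AND (p4 OR NOT p2 OR p2)   (distribute OR over AND)
≡ p4 OR NOT p1 OR p2   (simplify)

p4 OR NOT p1 OR p2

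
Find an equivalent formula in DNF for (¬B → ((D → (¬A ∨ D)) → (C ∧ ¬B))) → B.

(¬B → ((D → (¬A ∨ D)) → (C ∧ ¬B))) → B
= ¬(¬B → ((D → (¬A ∨ D)) → (C ∧ ¬B))) ∨ B   [eliminate →]
= ¬(¬¬B ∨ ((D → (¬A ∨ D)) → (C ∧ ¬B))) ∨ B   [eliminate →]
= ¬(¬¬B ∨ ¬(D → (¬A ∨ D)) ∨ (C ∧ ¬B)) ∨ B   [eliminate →]
= ¬(¬¬B ∨ ¬(¬D ∨ ¬A ∨ D) ∨ (C ∧ ¬B)) ∨ B   [eliminate →]
= (¬¬¬B ∧ ¬¬(¬D ∨ ¬A ∨ D) ∧ ¬(C ∧ ¬B)) ∨ B   [De Morgan]
= (¬B ∧ ¬¬(¬D ∨ ¬A ∨ D) ∧ ¬(C ∧ ¬B)) ∨ B   [double negation]
= (¬B ∧ (¬D ∨ ¬A ∨ D) ∧ ¬(C ∧ ¬B)) ∨ B   [double negation]
= (¬B ∧ (¬D ∨ ¬A ∨ D) ∧ (¬C ∨ ¬¬B)) ∨ B   [De Morgan]
= (¬B ∧ (¬D ∨ ¬A ∨ D) ∧ (¬C ∨ B)) ∨ B   [double negation]
= (¬B ∧ ¬D ∧ ¬C) ∨ (¬B ∧ ¬D ∧ B) ∨ (¬B ∧ ¬A ∧ ¬C) ∨ (¬B ∧ ¬A ∧ B) ∨ (¬B ∧ D ∧ ¬C) ∨ (¬B ∧ D ∧ B) ∨ B   [distribute ∧ over ∨]
= (¬B ∧ ¬D ∧ ¬C) ∨ (¬B ∧ ¬A ∧ ¬C) ∨ (¬B ∧ D ∧ ¬C) ∨ B   [simplify]

(¬B ∧ ¬D ∧ ¬C) ∨ (¬B ∧ ¬A ∧ ¬C) ∨ (¬B ∧ D ∧ ¬C) ∨ B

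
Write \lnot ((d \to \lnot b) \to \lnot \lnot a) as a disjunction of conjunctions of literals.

\lnot ((d \to \lnot b) \to \lnot \lnot a)
≡ \lnot (\lnot (d \to \lnot b) \lor \lnot \lnot a)
≡ \lnot (\lnot (\lnot d \lor \lnot b) \lor \lnot \lnot a)
≡ \lnot \lnot (\lnot d \lor \lnot b) \land \lnot \lnot \lnot a
≡ (\lnot d \lor \lnot b) \land \lnot \lnot \lnot a
≡ (\lnot d \lor \lnot b) \land \lnot a
≡ (\lnot d \land \lnot a) \lor (\lnot b \land \lnot a)

(\lnot d \land \lnot a) \lor (\lnot b \land \lnot a)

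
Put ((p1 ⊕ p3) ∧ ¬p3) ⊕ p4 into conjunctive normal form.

((p1 ⊕ p3) ∧ ¬p3) ⊕ p4
≡ (((p1 ⊕ p3) ∧ ¬p3) ∨ p4) ∧ ¬((p1 ⊕ p3) ∧ ¬p3 ∧ p4)   — expand ⊕
≡ (((p1 ∨ p3) ∧ ¬(p1 ∧ p3) ∧ ¬p3) ∨ p4) ∧ ¬((p1 ⊕ p3) ∧ ¬p3 ∧ p4)   — expand ⊕
≡ (((p1 ∨ p3) ∧ ¬(p1 ∧ p3) ∧ ¬p3) ∨ p4) ∧ ¬((p1 ∨ p3) ∧ ¬(p1 ∧ p3) ∧ ¬p3 ∧ p4)   — expand ⊕
≡ (((p1 ∨ p3) ∧ (¬p1 ∨ ¬p3) ∧ ¬p3) ∨ p4) ∧ ¬((p1 ∨ p3) ∧ ¬(p1 ∧ p3) ∧ ¬p3 ∧ p4)   — De Morgan
≡ (((p1 ∨ p3) ∧ (¬p1 ∨ ¬p3) ∧ ¬p3) ∨ p4) ∧ (¬(p1 ∨ p3) ∨ ¬¬(p1 ∧ p3) ∨ ¬¬p3 ∨ ¬p4)   — De Morgan
≡ (((p1 ∨ p3) ∧ (¬p1 ∨ ¬p3) ∧ ¬p3) ∨ p4) ∧ ((¬p1 ∧ ¬p3) ∨ ¬¬(p1 ∧ p3) ∨ ¬¬p3 ∨ ¬p4)   — De Morgan
≡ (((p1 ∨ p3) ∧ (¬p1 ∨ ¬p3) ∧ ¬p3) ∨ p4) ∧ ((¬p1 ∧ ¬p3) ∨ (p1 ∧ p3) ∨ ¬¬p3 ∨ ¬p4)   — double negation
≡ (((p1 ∨ p3) ∧ (¬p1 ∨ ¬p3) ∧ ¬p3) ∨ p4) ∧ ((¬p1 ∧ ¬p3) ∨ (p1 ∧ p3) ∨ p3 ∨ ¬p4)   — double negation
≡ (p1 ∨ p3 ∨ p4) ∧ (¬p1 ∨ ¬p3 ∨ p4) ∧ (¬p3 ∨ p4) ∧ (¬p1 ∨ p1 ∨ p3 ∨ ¬p4) ∧ (¬p1 ∨ p3 ∨ p3 ∨ ¬p4) ∧ (¬p3 ∨ p1 ∨ p3 ∨ ¬p4) ∧ (¬p3 ∨ p3 ∨ p3 ∨ ¬p4)   — distribute ∨ over ∧
≡ (p1 ∨ p3 ∨ p4) ∧ (¬p3 ∨ p4) ∧ (¬p1 ∨ p3 ∨ ¬p4)   — simplify

(p1 ∨ p3 ∨ p4) ∧ (¬p3 ∨ p4) ∧ (¬p1 ∨ p3 ∨ ¬p4)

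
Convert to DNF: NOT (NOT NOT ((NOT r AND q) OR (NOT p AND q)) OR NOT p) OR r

NOT (NOT NOT ((NOT r AND q) OR (NOT p AND q)) OR NOT p) OR r
≡ (NOT NOT NOT ((NOT r AND q) OR (NOT p AND q)) AND NOT NOT p) OR r   — De Morgan
≡ (NOT ((NOT r AND q) OR (NOT p AND q)) AND NOT NOT p) OR r   — double negation
≡ (NOT (NOT r AND q) AND NOT (NOT p AND q) AND NOT NOT p) OR r   — De Morgan
≡ ((NOT NOT r OR NOT q) AND NOT (NOT p AND q) AND NOT NOT p) OR r   — De Morgan
≡ ((r OR NOT q) AND NOT (NOT p AND q) AND NOT NOT p) OR r   — double negation
≡ ((r OR NOT q) AND (NOT NOT p OR NOT q) AND NOT NOT p) OR r   — De Morgan
≡ ((r OR NOT q) AND (p OR NOT q) AND NOT NOT p) OR r   — double negation
≡ ((r OR NOT q) AND (p OR NOT q) AND p) OR r   — double negation
≡ (r AND p AND p) OR (r AND NOT q AND p) OR (NOT q AND p AND p) OR (NOT q AND NOT q AND p) OR r   — distribute AND over OR
≡ (NOT q AND p) OR r   — simplify

(NOT q AND p) OR r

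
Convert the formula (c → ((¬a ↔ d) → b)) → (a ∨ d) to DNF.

(c → ((¬a ↔ d) → b)) → (a ∨ d)
= ¬(c → ((¬a ↔ d) → b)) ∨ a ∨ d
= ¬(¬c ∨ ((¬a ↔ d) → b)) ∨ a ∨ d
= ¬(¬c ∨ ¬(¬a ↔ d) ∨ b) ∨ a ∨ d
= ¬(¬c ∨ ¬((¬a → d) ∧ (d → ¬a)) ∨ b) ∨ a ∨ d
= ¬(¬c ∨ ¬((¬¬a ∨ d) ∧ (d → ¬a)) ∨ b) ∨ a ∨ d
= ¬(¬c ∨ ¬((¬¬a ∨ d) ∧ (¬d ∨ ¬a)) ∨ b) ∨ a ∨ d
= (¬¬c ∧ ¬¬((¬¬a ∨ d) ∧ (¬d ∨ ¬a)) ∧ ¬b) ∨ a ∨ d
= (c ∧ ¬¬((¬¬a ∨ d) ∧ (¬d ∨ ¬a)) ∧ ¬b) ∨ a ∨ d
= (c ∧ (¬¬a ∨ d) ∧ (¬d ∨ ¬a) ∧ ¬b) ∨ a ∨ d
= (c ∧ (a ∨ d) ∧ (¬d ∨ ¬a) ∧ ¬b) ∨ a ∨ d
= (c ∧ a ∧ ¬d ∧ ¬b) ∨ (c ∧ a ∧ ¬a ∧ ¬b) ∨ (c ∧ d ∧ ¬d ∧ ¬b) ∨ (c ∧ d ∧ ¬a ∧ ¬b) ∨ a ∨ d
= a ∨ d

a ∨ d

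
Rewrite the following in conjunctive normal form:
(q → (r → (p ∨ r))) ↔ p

(q → (r → (p ∨ r))) ↔ p
≡ ((q → (r → (p ∨ r))) → p) ∧ (p → (q → (r → (p ∨ r))))   [eliminate ↔]
≡ (¬(q → (r → (p ∨ r))) ∨ p) ∧ (p → (q → (r → (p ∨ r))))   [eliminate →]
≡ (¬(¬q ∨ (r → (p ∨ r))) ∨ p) ∧ (p → (q → (r → (p ∨ r))))   [eliminate →]
≡ (¬(¬q ∨ ¬r ∨ p ∨ r) ∨ p) ∧ (p → (q → (r → (p ∨ r))))   [eliminate →]
≡ (¬(¬q ∨ ¬r ∨ p ∨ r) ∨ p) ∧ (¬p ∨ (q → (r → (p ∨ r))))   [eliminate →]
≡ (¬(¬q ∨ ¬r ∨ p ∨ r) ∨ p) ∧ (¬p ∨ ¬q ∨ (r → (p ∨ r)))   [eliminate →]
≡ (¬(¬q ∨ ¬r ∨ p ∨ r) ∨ p) ∧ (¬p ∨ ¬q ∨ ¬r ∨ p ∨ r)   [eliminate →]
≡ ((¬¬q ∧ ¬¬r ∧ ¬p ∧ ¬r) ∨ p) ∧ (¬p ∨ ¬q ∨ ¬r ∨ p ∨ r)   [De Morgan]
≡ ((q ∧ ¬¬r ∧ ¬p ∧ ¬r) ∨ p) ∧ (¬p ∨ ¬q ∨ ¬r ∨ p ∨ r)   [double negation]
≡ ((q ∧ r ∧ ¬p ∧ ¬r) ∨ p) ∧ (¬p ∨ ¬q ∨ ¬r ∨ p ∨ r)   [double negation]
≡ (q ∨ p) ∧ (r ∨ p) ∧ (¬p ∨ p) ∧ (¬r ∨ p) ∧ (¬p ∨ ¬q ∨ ¬r ∨ p ∨ r)   [distribute ∨ over ∧]
≡ (q ∨ p) ∧ (r ∨ p) ∧ (¬r ∨ p)   [simplify]

(q ∨ p) ∧ (r ∨ p) ∧ (¬r ∨ p)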